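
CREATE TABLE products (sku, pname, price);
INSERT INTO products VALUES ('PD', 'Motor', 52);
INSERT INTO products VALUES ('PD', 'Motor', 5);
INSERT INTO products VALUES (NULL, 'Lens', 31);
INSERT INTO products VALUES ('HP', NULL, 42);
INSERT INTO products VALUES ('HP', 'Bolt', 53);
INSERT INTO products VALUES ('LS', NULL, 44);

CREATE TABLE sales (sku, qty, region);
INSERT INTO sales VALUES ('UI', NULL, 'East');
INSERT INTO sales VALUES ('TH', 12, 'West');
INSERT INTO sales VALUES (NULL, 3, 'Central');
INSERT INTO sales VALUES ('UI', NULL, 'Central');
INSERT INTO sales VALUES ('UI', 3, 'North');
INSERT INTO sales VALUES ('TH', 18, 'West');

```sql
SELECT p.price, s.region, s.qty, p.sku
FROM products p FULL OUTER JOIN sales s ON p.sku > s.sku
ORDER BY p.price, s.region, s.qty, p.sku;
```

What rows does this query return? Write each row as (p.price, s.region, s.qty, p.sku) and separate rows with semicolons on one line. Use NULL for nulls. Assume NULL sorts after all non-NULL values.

(5, NULL, NULL, PD); (31, NULL, NULL, NULL); (42, NULL, NULL, HP); (44, NULL, NULL, LS); (52, NULL, NULL, PD); (53, NULL, NULL, HP); (NULL, Central, 3, NULL); (NULL, Central, NULL, NULL); (NULL, East, NULL, NULL); (NULL, North, 3, NULL); (NULL, West, 12, NULL); (NULL, West, 18, NULL)

FULL OUTER JOIN keeps every row from both sides; unmatched rows get NULL for the other side's columns.
Matching on p.sku > s.sku. A NULL in a compared column never satisfies the condition.
- p (sku=PD) has no partner → padded with NULL.
- p (sku=PD) has no partner → padded with NULL.
- p (sku=NULL) has no partner → padded with NULL.
- p (sku=HP) has no partner → padded with NULL.
- p (sku=HP) has no partner → padded with NULL.
- p (sku=LS) has no partner → padded with NULL.
- plus 6 unmatched s row(s), each kept with NULL p columns.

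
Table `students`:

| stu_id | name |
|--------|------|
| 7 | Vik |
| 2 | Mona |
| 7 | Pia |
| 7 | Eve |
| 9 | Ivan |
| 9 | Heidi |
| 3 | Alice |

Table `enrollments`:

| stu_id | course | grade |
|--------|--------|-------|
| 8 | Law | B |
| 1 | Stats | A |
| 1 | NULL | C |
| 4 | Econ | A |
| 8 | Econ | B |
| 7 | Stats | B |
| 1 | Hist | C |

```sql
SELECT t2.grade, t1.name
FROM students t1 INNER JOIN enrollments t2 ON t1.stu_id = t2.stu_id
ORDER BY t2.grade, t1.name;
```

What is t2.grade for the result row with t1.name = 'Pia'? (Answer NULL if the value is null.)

B

INNER JOIN keeps only pairs where the ON condition holds.
Matching on t1.stu_id = t2.stu_id.
Matched pairs: 3.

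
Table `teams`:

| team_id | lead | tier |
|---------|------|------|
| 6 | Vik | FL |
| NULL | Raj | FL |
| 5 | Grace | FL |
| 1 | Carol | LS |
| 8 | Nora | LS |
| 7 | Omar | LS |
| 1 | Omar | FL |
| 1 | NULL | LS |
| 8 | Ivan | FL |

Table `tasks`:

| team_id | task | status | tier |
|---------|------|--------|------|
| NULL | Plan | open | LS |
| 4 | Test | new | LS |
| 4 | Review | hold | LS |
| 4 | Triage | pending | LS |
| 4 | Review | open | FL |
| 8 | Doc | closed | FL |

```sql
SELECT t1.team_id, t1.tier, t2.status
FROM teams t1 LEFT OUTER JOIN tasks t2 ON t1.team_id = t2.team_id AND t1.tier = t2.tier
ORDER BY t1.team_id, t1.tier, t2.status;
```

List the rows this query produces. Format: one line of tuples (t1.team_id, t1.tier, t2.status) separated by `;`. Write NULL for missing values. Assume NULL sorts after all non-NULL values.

(1, FL, NULL); (1, LS, NULL); (1, LS, NULL); (5, FL, NULL); (6, FL, NULL); (7, LS, NULL); (8, FL, closed); (8, LS, NULL); (NULL, FL, NULL)

LEFT JOIN keeps every row from `teams`; unmatched rows get NULL for `tasks`'s columns.
Matching on t1.team_id = t2.team_id AND t1.tier = t2.tier. A NULL in a compared column never satisfies the condition.
- t1[0] team_id=6, tier=FL → no match; kept with NULLs on the t2 side.
- t1[1] team_id=NULL, tier=FL → no match; kept with NULLs on the t2 side.
- t1[2] team_id=5, tier=FL → no match; kept with NULLs on the t2 side.
- t1[3] team_id=1, tier=LS → no match; kept with NULLs on the t2 side.
- t1[4] team_id=8, tier=LS → no match; kept with NULLs on the t2 side.
- t1[5] team_id=7, tier=LS → no match; kept with NULLs on the t2 side.
- t1[6] team_id=1, tier=FL → no match; kept with NULLs on the t2 side.
- t1[7] team_id=1, tier=LS → no match; kept with NULLs on the t2 side.
- t1[8] team_id=8, tier=FL → 1 match(es) in t2 → 1 row(s).
After projecting and ordering:
t1.team_id | t1.tier | t2.status
1 | FL | NULL
1 | LS | NULL
1 | LS | NULL
5 | FL | NULL
6 | FL | NULL
7 | LS | NULL
8 | FL | closed
8 | LS | NULL
NULL | FL | NULL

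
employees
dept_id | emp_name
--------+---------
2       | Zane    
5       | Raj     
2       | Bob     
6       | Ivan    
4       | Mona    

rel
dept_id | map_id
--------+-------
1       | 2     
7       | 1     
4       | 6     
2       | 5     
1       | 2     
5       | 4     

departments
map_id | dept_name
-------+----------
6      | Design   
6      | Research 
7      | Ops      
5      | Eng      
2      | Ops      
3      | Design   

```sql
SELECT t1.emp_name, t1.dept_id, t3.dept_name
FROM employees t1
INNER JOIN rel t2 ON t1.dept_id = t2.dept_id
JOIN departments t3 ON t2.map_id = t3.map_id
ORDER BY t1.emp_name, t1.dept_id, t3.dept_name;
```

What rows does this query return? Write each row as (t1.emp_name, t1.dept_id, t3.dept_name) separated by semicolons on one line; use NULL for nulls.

(Bob, 2, Eng); (Mona, 4, Design); (Mona, 4, Research); (Zane, 2, Eng)

Evaluate left to right. First `employees t1 INNER JOIN rel t2` on dept_id: 4 row(s).
Then INNER JOIN `departments t3` on map_id: keep only rows whose t2.map_id appears in t3.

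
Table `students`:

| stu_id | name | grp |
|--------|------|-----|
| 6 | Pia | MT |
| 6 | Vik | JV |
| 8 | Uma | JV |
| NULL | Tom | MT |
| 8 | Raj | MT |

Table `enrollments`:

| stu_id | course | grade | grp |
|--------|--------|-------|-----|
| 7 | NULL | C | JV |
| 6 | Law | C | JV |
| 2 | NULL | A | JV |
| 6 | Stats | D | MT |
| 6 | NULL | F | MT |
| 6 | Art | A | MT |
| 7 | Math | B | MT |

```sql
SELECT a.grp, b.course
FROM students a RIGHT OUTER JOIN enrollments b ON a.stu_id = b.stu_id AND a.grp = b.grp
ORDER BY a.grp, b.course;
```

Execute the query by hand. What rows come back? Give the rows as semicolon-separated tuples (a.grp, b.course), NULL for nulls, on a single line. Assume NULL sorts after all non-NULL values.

(JV, Law); (MT, Art); (MT, Stats); (MT, NULL); (NULL, Math); (NULL, NULL); (NULL, NULL)

RIGHT JOIN keeps every row from `enrollments`; unmatched rows get NULL for `students`'s columns.
Matching on a.stu_id = b.stu_id AND a.grp = b.grp. A NULL in a compared column never satisfies the condition.
- a (stu_id=6, grp=MT) pairs with 3 row(s) of b.
- a (stu_id=6, grp=JV) pairs with 1 row(s) of b.
- a (stu_id=8, grp=JV) has no partner in b.
- a (stu_id=NULL, grp=MT) has no partner in b.
- a (stu_id=8, grp=MT) has no partner in b.
- 3 b row(s) had no a match → kept, a columns NULL.
After projecting and ordering:
a.grp | b.course
JV | Law
MT | Art
MT | Stats
MT | NULL
NULL | Math
NULL | NULL
NULL | NULL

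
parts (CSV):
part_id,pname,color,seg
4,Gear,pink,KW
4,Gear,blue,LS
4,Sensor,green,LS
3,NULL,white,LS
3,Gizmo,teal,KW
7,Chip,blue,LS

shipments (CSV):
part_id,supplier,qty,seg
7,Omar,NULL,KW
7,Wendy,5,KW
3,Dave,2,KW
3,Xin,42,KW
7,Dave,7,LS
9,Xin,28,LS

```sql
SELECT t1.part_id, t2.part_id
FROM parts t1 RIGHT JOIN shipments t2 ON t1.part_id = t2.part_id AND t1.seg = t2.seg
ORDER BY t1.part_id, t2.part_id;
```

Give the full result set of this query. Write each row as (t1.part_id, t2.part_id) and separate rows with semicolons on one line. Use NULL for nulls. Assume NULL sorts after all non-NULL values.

RIGHT JOIN keeps every row from `shipments`; unmatched rows get NULL for `parts`'s columns.
Matching on t1.part_id = t2.part_id AND t1.seg = t2.seg.
- t1 row (part_id=4, seg=KW): no match.
- t1 row (part_id=4, seg=LS): no match.
- t1 row (part_id=4, seg=LS): no match.
- t1 row (part_id=3, seg=LS): no match.
- t1 row (part_id=3, seg=KW): matches 2 t2 row(s) → 2 output row(s).
- t1 row (part_id=7, seg=LS): matches 1 t2 row(s) → 1 output row(s).
- 3 t2 row(s) had no t1 match → kept, t1 columns NULL.
After projecting and ordering:
t1.part_id | t2.part_id
3 | 3
3 | 3
7 | 7
NULL | 7
NULL | 7
NULL | 9

(3, 3); (3, 3); (7, 7); (NULL, 7); (NULL, 7); (NULL, 9)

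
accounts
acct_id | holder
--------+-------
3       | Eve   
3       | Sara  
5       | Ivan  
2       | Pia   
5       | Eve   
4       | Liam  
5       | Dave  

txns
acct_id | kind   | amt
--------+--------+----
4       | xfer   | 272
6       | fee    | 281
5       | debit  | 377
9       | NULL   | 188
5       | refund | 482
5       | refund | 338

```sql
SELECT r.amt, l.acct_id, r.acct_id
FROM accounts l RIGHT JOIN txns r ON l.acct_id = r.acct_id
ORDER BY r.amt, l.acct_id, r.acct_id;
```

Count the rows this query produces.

RIGHT JOIN keeps every row from `txns`; unmatched rows get NULL for `accounts`'s columns.
Matching on l.acct_id = r.acct_id.
- l (acct_id=3) has no partner in r.
- l (acct_id=3) has no partner in r.
- l (acct_id=5) pairs with 3 row(s) of r.
- l (acct_id=2) has no partner in r.
- l (acct_id=5) pairs with 3 row(s) of r.
- l (acct_id=4) pairs with 1 row(s) of r.
- l (acct_id=5) pairs with 3 row(s) of r.
- plus 2 unmatched r row(s), each kept with NULL l columns.
Total: 10 matched + 2 padded = 12 rows.

12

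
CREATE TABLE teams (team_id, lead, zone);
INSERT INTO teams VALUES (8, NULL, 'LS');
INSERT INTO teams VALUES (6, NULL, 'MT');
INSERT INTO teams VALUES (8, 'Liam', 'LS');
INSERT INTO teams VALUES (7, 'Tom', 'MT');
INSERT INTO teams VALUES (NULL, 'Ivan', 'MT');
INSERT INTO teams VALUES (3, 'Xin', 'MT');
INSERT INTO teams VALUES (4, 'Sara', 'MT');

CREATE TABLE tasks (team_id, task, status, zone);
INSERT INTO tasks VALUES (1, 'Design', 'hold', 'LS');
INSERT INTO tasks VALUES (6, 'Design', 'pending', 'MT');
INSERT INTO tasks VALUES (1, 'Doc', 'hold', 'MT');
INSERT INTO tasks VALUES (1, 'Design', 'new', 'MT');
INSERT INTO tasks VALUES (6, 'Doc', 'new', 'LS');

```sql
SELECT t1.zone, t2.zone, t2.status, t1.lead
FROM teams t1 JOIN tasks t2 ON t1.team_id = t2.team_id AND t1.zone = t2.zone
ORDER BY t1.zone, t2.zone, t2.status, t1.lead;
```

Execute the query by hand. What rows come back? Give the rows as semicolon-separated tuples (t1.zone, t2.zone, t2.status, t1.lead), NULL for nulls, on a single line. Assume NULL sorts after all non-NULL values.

(MT, MT, pending, NULL)

INNER JOIN keeps only pairs where the ON condition holds.
Matching on t1.team_id = t2.team_id AND t1.zone = t2.zone. A NULL in a compared column never satisfies the condition.
Matched pairs: 1.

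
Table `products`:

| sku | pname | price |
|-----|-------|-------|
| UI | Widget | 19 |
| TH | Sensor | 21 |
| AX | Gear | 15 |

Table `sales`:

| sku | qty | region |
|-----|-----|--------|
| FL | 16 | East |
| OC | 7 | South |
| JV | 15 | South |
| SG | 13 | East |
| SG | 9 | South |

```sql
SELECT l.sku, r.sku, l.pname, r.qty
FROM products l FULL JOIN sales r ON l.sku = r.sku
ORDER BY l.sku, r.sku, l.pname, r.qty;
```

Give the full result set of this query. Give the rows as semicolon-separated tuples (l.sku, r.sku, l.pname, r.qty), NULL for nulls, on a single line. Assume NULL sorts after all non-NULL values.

(AX, NULL, Gear, NULL); (TH, NULL, Sensor, NULL); (UI, NULL, Widget, NULL); (NULL, FL, NULL, 16); (NULL, JV, NULL, 15); (NULL, OC, NULL, 7); (NULL, SG, NULL, 9); (NULL, SG, NULL, 13)

FULL OUTER JOIN keeps every row from both sides; unmatched rows get NULL for the other side's columns.
Matching on l.sku = r.sku.
- l row (sku=UI): no match → kept, r columns NULL.
- l row (sku=TH): no match → kept, r columns NULL.
- l row (sku=AX): no match → kept, r columns NULL.
- 5 row(s) from r found no l partner → padded with NULL.
After projecting and ordering:
l.sku | r.sku | l.pname | r.qty
AX | NULL | Gear | NULL
TH | NULL | Sensor | NULL
UI | NULL | Widget | NULL
NULL | FL | NULL | 16
NULL | JV | NULL | 15
NULL | OC | NULL | 7
NULL | SG | NULL | 9
NULL | SG | NULL | 13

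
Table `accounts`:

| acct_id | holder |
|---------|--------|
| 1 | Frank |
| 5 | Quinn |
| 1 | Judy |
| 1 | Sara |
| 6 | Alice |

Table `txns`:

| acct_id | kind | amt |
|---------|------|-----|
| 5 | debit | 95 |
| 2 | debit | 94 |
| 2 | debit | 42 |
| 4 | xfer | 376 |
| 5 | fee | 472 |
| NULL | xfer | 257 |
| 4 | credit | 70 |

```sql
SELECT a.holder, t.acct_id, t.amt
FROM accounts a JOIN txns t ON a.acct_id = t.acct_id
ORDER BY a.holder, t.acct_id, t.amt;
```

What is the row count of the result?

2

INNER JOIN keeps only pairs where the ON condition holds.
Matching on a.acct_id = t.acct_id. A NULL in a compared column never satisfies the condition.
- a (acct_id=1) has no partner → excluded.
- a (acct_id=5) pairs with 2 row(s) of t.
- a (acct_id=1) has no partner → excluded.
- a (acct_id=1) has no partner → excluded.
- a (acct_id=6) has no partner → excluded.
Total: 2 rows.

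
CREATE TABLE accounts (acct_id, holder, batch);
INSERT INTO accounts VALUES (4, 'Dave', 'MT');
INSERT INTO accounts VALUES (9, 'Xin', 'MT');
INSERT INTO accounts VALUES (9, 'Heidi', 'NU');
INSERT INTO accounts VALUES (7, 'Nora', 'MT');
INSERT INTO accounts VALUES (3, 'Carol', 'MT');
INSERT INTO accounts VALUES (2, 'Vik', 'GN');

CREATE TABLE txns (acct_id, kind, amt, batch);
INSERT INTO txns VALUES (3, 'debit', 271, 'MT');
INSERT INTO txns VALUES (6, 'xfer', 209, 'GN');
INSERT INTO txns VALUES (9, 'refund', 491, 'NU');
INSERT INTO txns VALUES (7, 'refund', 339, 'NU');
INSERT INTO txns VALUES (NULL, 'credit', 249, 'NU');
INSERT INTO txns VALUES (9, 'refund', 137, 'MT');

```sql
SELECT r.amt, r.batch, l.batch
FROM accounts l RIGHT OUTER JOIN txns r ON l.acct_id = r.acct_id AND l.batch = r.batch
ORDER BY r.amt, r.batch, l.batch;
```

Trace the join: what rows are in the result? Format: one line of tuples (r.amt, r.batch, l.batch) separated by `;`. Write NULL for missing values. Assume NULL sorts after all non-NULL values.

(137, MT, MT); (209, GN, NULL); (249, NU, NULL); (271, MT, MT); (339, NU, NULL); (491, NU, NU)

RIGHT JOIN keeps every row from `txns`; unmatched rows get NULL for `accounts`'s columns.
Matching on l.acct_id = r.acct_id AND l.batch = r.batch. A NULL in a compared column never satisfies the condition.
- l (acct_id=4, batch=MT) has no partner in r.
- l (acct_id=9, batch=MT) pairs with 1 row(s) of r.
- l (acct_id=9, batch=NU) pairs with 1 row(s) of r.
- l (acct_id=7, batch=MT) has no partner in r.
- l (acct_id=3, batch=MT) pairs with 1 row(s) of r.
- l (acct_id=2, batch=GN) has no partner in r.
- 3 row(s) from r found no l partner → padded with NULL.
After projecting and ordering:
r.amt | r.batch | l.batch
137 | MT | MT
209 | GN | NULL
249 | NU | NULL
271 | MT | MT
339 | NU | NULL
491 | NU | NU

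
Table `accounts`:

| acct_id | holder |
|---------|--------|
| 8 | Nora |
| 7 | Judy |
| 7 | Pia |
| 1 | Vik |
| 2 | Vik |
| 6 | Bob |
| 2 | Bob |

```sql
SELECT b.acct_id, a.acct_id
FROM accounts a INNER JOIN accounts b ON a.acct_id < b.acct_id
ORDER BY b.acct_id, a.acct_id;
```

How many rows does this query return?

INNER JOIN keeps only pairs where the ON condition holds.
Matching on a.acct_id < b.acct_id.
Matched pairs: 19.
Total: 19 rows.

19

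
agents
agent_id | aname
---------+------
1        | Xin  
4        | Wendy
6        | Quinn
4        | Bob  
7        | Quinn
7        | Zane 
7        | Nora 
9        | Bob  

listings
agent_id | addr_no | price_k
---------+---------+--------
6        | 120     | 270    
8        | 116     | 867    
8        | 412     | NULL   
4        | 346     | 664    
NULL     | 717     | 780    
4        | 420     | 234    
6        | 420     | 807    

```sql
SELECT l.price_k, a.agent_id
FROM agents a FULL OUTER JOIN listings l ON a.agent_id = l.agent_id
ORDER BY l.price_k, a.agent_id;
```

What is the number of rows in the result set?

14

FULL OUTER JOIN keeps every row from both sides; unmatched rows get NULL for the other side's columns.
Matching on a.agent_id = l.agent_id. A NULL in a compared column never satisfies the condition.
Matched pairs: 6; unmatched a rows kept: 5; unmatched l rows kept: 3.
Total: 6 matched + 8 padded = 14 rows.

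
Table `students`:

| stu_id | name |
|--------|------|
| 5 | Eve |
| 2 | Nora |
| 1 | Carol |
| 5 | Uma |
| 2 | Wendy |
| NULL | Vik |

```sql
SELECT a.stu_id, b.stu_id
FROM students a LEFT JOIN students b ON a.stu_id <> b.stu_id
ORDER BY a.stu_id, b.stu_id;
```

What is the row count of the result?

LEFT JOIN keeps every row from `students a`; unmatched rows get NULL for `students b`'s columns.
Matching on a.stu_id <> b.stu_id. A NULL in a compared column never satisfies the condition.
- a (stu_id=5) pairs with 3 row(s) of b.
- a (stu_id=2) pairs with 3 row(s) of b.
- a (stu_id=1) pairs with 4 row(s) of b.
- a (stu_id=5) pairs with 3 row(s) of b.
- a (stu_id=2) pairs with 3 row(s) of b.
- a (stu_id=NULL) has no partner → padded with NULL.
Total: 16 matched + 1 padded = 17 rows.

17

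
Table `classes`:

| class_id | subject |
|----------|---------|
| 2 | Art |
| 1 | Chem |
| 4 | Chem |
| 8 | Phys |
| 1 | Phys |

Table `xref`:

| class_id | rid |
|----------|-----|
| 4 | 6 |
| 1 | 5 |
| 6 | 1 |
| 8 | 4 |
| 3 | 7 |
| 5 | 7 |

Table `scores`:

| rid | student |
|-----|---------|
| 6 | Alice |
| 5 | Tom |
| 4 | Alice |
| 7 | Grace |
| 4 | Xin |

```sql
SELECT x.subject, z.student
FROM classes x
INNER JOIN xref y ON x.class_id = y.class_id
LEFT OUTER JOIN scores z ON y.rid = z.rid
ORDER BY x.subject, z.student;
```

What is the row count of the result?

Evaluate left to right. First `classes x INNER JOIN xref y` on class_id: 4 row(s).
Then LEFT JOIN `scores z` on rid: each of those 4 rows is kept; rows whose y.rid has no match in z get NULL for z's columns.
Result: 5 row(s).

5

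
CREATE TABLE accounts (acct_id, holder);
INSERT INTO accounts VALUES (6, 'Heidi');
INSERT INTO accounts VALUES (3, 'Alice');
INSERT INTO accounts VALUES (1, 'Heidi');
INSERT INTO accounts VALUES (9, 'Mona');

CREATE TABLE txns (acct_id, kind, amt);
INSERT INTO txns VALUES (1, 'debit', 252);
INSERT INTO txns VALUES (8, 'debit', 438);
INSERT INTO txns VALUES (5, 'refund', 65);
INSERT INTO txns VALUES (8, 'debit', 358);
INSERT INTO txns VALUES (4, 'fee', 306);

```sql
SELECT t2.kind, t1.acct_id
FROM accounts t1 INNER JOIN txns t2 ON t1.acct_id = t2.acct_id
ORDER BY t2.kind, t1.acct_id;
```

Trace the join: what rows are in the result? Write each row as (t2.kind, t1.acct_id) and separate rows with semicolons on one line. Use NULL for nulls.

(debit, 1)

INNER JOIN keeps only pairs where the ON condition holds.
Matching on t1.acct_id = t2.acct_id.
Matched pairs: 1.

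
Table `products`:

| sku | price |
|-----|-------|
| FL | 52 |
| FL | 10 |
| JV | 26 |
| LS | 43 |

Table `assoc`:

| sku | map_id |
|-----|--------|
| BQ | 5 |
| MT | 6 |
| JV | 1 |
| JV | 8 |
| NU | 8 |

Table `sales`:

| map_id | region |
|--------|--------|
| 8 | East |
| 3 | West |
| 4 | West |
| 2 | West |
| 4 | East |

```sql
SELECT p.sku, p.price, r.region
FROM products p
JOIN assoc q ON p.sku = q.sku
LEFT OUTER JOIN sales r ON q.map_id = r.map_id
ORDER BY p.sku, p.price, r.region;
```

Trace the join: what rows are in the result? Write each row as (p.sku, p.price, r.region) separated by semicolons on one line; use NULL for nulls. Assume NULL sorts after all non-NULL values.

(JV, 26, East); (JV, 26, NULL)

Evaluate left to right. First `products p INNER JOIN assoc q` on sku: 2 row(s).
Then LEFT JOIN `sales r` on map_id: each of those 2 rows is kept; rows whose q.map_id has no match in r get NULL for r's columns.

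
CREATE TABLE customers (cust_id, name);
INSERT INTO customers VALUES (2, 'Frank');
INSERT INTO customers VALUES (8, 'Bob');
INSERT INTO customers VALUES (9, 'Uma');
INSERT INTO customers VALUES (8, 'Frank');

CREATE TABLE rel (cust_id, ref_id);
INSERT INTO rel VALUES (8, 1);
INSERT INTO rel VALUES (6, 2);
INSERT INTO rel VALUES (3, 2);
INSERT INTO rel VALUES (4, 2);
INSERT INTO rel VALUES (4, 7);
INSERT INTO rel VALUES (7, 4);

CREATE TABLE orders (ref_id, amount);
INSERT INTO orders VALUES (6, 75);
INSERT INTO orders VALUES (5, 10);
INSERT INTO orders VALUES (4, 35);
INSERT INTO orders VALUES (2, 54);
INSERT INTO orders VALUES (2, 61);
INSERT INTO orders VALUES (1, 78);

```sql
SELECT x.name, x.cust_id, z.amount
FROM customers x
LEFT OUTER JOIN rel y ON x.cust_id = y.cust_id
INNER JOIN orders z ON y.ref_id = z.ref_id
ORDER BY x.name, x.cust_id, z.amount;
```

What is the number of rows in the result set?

2

Step 1 — x LEFT JOIN y on cust_id → 4 row(s).
Then INNER JOIN `orders z` on ref_id: keep only rows whose y.ref_id appears in z.
Result: 2 row(s).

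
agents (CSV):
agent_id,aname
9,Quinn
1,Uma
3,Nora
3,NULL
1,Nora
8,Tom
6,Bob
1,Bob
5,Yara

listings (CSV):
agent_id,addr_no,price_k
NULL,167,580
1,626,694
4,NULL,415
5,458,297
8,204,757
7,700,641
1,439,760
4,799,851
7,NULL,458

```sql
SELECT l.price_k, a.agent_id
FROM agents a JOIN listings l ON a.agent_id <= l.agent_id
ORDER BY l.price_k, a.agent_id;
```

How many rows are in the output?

44

INNER JOIN keeps only pairs where the ON condition holds.
Matching on a.agent_id <= l.agent_id. A NULL in a compared column never satisfies the condition.
Matched pairs: 44.
Total: 44 rows.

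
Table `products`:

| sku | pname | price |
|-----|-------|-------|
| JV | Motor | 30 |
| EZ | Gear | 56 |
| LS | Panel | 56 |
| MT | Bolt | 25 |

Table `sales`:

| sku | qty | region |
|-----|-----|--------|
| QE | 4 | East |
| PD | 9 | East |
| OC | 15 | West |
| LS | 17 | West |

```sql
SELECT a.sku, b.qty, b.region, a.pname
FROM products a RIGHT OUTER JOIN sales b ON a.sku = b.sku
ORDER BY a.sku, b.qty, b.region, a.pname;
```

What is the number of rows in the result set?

4

RIGHT JOIN keeps every row from `sales`; unmatched rows get NULL for `products`'s columns.
Matching on a.sku = b.sku.
Matched pairs: 1; unmatched b rows kept: 3.
Total: 1 matched + 3 padded = 4 rows.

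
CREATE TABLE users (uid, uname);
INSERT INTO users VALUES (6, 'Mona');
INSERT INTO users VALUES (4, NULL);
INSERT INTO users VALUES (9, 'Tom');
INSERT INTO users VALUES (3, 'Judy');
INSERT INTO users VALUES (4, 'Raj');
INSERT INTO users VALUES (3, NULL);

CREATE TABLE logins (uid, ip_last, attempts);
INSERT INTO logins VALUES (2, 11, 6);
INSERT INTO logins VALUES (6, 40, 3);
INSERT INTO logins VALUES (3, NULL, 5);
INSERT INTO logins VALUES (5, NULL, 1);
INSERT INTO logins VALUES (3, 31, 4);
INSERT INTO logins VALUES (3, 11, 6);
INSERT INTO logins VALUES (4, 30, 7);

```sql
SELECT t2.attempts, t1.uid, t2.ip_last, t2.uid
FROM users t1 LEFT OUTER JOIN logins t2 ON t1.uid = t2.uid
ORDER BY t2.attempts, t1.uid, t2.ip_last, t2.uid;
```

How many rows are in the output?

10

LEFT JOIN keeps every row from `users`; unmatched rows get NULL for `logins`'s columns.
Matching on t1.uid = t2.uid.
- t1 row (uid=6): matches 1 t2 row(s) → 1 output row(s).
- t1 row (uid=4): matches 1 t2 row(s) → 1 output row(s).
- t1 row (uid=9): no match → kept, t2 columns NULL.
- t1 row (uid=3): matches 3 t2 row(s) → 3 output row(s).
- t1 row (uid=4): matches 1 t2 row(s) → 1 output row(s).
- t1 row (uid=3): matches 3 t2 row(s) → 3 output row(s).
Total: 9 matched + 1 padded = 10 rows.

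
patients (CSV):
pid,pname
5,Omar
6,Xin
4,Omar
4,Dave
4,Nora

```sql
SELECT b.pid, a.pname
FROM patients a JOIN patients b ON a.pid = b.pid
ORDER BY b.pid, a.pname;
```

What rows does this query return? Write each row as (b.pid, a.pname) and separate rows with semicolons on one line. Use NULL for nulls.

(4, Dave); (4, Dave); (4, Dave); (4, Nora); (4, Nora); (4, Nora); (4, Omar); (4, Omar); (4, Omar); (5, Omar); (6, Xin)

INNER JOIN keeps only pairs where the ON condition holds.
Matching on a.pid = b.pid.
- a (pid=5) pairs with 1 row(s) of b.
- a (pid=6) pairs with 1 row(s) of b.
- a (pid=4) pairs with 3 row(s) of b.
- a (pid=4) pairs with 3 row(s) of b.
- a (pid=4) pairs with 3 row(s) of b.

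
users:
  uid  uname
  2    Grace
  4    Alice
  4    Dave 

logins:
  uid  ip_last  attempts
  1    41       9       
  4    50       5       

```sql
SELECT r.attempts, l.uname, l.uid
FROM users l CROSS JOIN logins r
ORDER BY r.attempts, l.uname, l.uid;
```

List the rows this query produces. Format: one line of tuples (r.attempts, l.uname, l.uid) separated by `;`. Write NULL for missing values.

CROSS JOIN pairs every row of `users` with every row of `logins`: 3 × 2 = 6 rows.

(5, Alice, 4); (5, Dave, 4); (5, Grace, 2); (9, Alice, 4); (9, Dave, 4); (9, Grace, 2)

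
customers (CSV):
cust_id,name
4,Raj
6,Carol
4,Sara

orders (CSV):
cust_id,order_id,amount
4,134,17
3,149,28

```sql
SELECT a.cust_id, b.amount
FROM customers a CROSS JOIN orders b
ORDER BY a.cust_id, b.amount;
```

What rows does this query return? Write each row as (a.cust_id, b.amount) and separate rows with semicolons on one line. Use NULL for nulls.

CROSS JOIN pairs every row of `customers` with every row of `orders`: 3 × 2 = 6 rows.
After projecting and ordering:
a.cust_id | b.amount
4 | 17
4 | 17
4 | 28
4 | 28
6 | 17
6 | 28

(4, 17); (4, 17); (4, 28); (4, 28); (6, 17); (6, 28)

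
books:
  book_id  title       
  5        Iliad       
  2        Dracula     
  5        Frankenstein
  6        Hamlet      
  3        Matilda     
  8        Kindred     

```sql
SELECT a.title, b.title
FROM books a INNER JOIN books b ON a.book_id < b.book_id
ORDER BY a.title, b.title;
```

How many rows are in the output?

INNER JOIN keeps only pairs where the ON condition holds.
Matching on a.book_id < b.book_id.
- a row (book_id=5): matches 2 b row(s) → 2 output row(s).
- a row (book_id=2): matches 5 b row(s) → 5 output row(s).
- a row (book_id=5): matches 2 b row(s) → 2 output row(s).
- a row (book_id=6): matches 1 b row(s) → 1 output row(s).
- a row (book_id=3): matches 4 b row(s) → 4 output row(s).
- a row (book_id=8): no match → dropped.
Total: 14 rows.

14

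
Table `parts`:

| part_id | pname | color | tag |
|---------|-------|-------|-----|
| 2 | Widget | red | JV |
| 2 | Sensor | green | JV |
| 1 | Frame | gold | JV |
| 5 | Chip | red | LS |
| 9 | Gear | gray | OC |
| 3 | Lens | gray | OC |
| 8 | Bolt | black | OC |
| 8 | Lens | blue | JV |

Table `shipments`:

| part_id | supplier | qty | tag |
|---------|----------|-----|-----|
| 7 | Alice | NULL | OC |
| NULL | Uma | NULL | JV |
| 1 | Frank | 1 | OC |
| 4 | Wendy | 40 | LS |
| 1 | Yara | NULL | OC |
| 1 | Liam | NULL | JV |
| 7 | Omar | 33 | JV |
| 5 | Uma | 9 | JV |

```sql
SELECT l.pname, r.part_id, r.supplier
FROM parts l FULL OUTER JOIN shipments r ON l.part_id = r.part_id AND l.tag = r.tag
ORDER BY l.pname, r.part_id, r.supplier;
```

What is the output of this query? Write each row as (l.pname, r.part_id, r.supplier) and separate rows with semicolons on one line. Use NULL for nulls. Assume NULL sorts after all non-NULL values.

(Bolt, NULL, NULL); (Chip, NULL, NULL); (Frame, 1, Liam); (Gear, NULL, NULL); (Lens, NULL, NULL); (Lens, NULL, NULL); (Sensor, NULL, NULL); (Widget, NULL, NULL); (NULL, 1, Frank); (NULL, 1, Yara); (NULL, 4, Wendy); (NULL, 5, Uma); (NULL, 7, Alice); (NULL, 7, Omar); (NULL, NULL, Uma)

FULL OUTER JOIN keeps every row from both sides; unmatched rows get NULL for the other side's columns.
Matching on l.part_id = r.part_id AND l.tag = r.tag. A NULL in a compared column never satisfies the condition.
- l (part_id=2, tag=JV) has no partner → padded with NULL.
- l (part_id=2, tag=JV) has no partner → padded with NULL.
- l (part_id=1, tag=JV) pairs with 1 row(s) of r.
- l (part_id=5, tag=LS) has no partner → padded with NULL.
- l (part_id=9, tag=OC) has no partner → padded with NULL.
- l (part_id=3, tag=OC) has no partner → padded with NULL.
- l (part_id=8, tag=OC) has no partner → padded with NULL.
- l (part_id=8, tag=JV) has no partner → padded with NULL.
- 7 row(s) from r found no l partner → padded with NULL.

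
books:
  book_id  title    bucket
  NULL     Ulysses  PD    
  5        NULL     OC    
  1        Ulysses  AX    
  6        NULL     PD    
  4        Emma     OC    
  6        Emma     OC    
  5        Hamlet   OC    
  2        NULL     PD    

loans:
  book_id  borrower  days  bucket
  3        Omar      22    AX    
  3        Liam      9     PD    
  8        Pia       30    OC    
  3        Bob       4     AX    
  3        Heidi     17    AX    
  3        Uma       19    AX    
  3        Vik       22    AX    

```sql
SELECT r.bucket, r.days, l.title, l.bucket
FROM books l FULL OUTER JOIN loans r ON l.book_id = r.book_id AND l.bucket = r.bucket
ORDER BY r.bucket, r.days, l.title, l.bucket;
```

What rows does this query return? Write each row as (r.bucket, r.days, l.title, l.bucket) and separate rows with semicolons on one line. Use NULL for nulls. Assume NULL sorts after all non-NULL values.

(AX, 4, NULL, NULL); (AX, 17, NULL, NULL); (AX, 19, NULL, NULL); (AX, 22, NULL, NULL); (AX, 22, NULL, NULL); (OC, 30, NULL, NULL); (PD, 9, NULL, NULL); (NULL, NULL, Emma, OC); (NULL, NULL, Emma, OC); (NULL, NULL, Hamlet, OC); (NULL, NULL, Ulysses, AX); (NULL, NULL, Ulysses, PD); (NULL, NULL, NULL, OC); (NULL, NULL, NULL, PD); (NULL, NULL, NULL, PD)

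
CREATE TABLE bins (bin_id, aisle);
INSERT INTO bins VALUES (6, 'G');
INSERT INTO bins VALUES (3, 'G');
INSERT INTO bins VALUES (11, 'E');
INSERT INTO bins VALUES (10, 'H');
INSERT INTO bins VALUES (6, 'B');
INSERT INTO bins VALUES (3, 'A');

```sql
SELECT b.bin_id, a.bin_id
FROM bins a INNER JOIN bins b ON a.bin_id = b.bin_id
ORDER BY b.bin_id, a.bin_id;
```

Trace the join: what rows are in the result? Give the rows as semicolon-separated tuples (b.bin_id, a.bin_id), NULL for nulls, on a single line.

(3, 3); (3, 3); (3, 3); (3, 3); (6, 6); (6, 6); (6, 6); (6, 6); (10, 10); (11, 11)

INNER JOIN keeps only pairs where the ON condition holds.
Matching on a.bin_id = b.bin_id.
- a (bin_id=6) pairs with 2 row(s) of b.
- a (bin_id=3) pairs with 2 row(s) of b.
- a (bin_id=11) pairs with 1 row(s) of b.
- a (bin_id=10) pairs with 1 row(s) of b.
- a (bin_id=6) pairs with 2 row(s) of b.
- a (bin_id=3) pairs with 2 row(s) of b.
After projecting and ordering:
b.bin_id | a.bin_id
3 | 3
3 | 3
3 | 3
3 | 3
6 | 6
6 | 6
6 | 6
6 | 6
10 | 10
11 | 11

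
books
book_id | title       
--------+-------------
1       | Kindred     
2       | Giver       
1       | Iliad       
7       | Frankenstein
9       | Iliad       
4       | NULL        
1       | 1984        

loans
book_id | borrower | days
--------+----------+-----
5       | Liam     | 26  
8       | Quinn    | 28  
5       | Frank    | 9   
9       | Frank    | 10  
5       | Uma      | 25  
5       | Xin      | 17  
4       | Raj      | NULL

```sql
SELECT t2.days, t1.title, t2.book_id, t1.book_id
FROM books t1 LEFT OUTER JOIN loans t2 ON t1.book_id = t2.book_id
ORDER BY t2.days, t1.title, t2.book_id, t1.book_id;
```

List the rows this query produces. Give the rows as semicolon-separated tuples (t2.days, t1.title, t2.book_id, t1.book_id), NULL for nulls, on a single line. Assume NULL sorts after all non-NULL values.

(10, Iliad, 9, 9); (NULL, 1984, NULL, 1); (NULL, Frankenstein, NULL, 7); (NULL, Giver, NULL, 2); (NULL, Iliad, NULL, 1); (NULL, Kindred, NULL, 1); (NULL, NULL, 4, 4)

LEFT JOIN keeps every row from `books`; unmatched rows get NULL for `loans`'s columns.
Matching on t1.book_id = t2.book_id.
- t1 (book_id=1) has no partner → padded with NULL.
- t1 (book_id=2) has no partner → padded with NULL.
- t1 (book_id=1) has no partner → padded with NULL.
- t1 (book_id=7) has no partner → padded with NULL.
- t1 (book_id=9) pairs with 1 row(s) of t2.
- t1 (book_id=4) pairs with 1 row(s) of t2.
- t1 (book_id=1) has no partner → padded with NULL.
After projecting and ordering:
t2.days | t1.title | t2.book_id | t1.book_id
10 | Iliad | 9 | 9
NULL | 1984 | NULL | 1
NULL | Frankenstein | NULL | 7
NULL | Giver | NULL | 2
NULL | Iliad | NULL | 1
NULL | Kindred | NULL | 1
NULL | NULL | 4 | 4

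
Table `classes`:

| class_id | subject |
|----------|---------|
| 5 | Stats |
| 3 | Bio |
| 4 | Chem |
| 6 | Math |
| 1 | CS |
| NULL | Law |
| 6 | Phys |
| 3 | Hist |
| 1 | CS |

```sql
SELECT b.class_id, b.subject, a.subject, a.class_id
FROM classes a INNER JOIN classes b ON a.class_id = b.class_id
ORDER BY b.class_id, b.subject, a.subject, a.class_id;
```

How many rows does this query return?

14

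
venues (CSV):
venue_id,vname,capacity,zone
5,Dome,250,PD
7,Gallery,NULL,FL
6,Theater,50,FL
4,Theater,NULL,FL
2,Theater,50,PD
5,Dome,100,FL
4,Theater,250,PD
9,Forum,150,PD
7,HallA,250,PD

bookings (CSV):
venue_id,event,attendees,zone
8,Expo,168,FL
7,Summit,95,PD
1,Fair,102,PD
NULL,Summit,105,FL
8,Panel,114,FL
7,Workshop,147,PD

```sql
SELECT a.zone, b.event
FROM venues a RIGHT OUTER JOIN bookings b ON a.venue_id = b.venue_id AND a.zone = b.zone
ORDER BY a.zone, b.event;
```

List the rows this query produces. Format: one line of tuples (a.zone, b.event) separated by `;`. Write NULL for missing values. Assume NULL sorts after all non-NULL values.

(PD, Summit); (PD, Workshop); (NULL, Expo); (NULL, Fair); (NULL, Panel); (NULL, Summit)

RIGHT JOIN keeps every row from `bookings`; unmatched rows get NULL for `venues`'s columns.
Matching on a.venue_id = b.venue_id AND a.zone = b.zone. A NULL in a compared column never satisfies the condition.
- a row (venue_id=5, zone=PD): no match.
- a row (venue_id=7, zone=FL): no match.
- a row (venue_id=6, zone=FL): no match.
- a row (venue_id=4, zone=FL): no match.
- a row (venue_id=2, zone=PD): no match.
- a row (venue_id=5, zone=FL): no match.
- a row (venue_id=4, zone=PD): no match.
- a row (venue_id=9, zone=PD): no match.
- a row (venue_id=7, zone=PD): matches 2 b row(s) → 2 output row(s).
- 4 b row(s) had no a match → kept, a columns NULL.
After projecting and ordering:
a.zone | b.event
PD | Summit
PD | Workshop
NULL | Expo
NULL | Fair
NULL | Panel
NULL | Summit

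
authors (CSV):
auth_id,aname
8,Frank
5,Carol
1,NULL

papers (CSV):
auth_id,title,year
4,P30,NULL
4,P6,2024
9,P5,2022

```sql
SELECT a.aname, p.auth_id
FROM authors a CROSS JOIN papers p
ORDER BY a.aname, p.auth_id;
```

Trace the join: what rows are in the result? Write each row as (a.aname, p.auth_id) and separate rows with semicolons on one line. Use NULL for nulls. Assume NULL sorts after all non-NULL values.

(Carol, 4); (Carol, 4); (Carol, 9); (Frank, 4); (Frank, 4); (Frank, 9); (NULL, 4); (NULL, 4); (NULL, 9)

CROSS JOIN pairs every row of `authors` with every row of `papers`: 3 × 3 = 9 rows.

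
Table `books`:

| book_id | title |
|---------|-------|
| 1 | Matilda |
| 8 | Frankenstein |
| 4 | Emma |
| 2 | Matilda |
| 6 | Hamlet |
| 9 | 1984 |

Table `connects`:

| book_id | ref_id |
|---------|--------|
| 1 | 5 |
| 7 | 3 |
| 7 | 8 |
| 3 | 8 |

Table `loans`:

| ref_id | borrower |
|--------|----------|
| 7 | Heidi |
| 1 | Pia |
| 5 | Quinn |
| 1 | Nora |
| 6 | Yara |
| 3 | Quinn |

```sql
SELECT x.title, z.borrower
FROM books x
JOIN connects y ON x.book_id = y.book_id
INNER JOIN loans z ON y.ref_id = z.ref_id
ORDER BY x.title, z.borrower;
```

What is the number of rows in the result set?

Step 1 — x INNER JOIN y on book_id → 1 row(s).
Then INNER JOIN `loans z` on ref_id: keep only rows whose y.ref_id appears in z.
Result: 1 row(s).

1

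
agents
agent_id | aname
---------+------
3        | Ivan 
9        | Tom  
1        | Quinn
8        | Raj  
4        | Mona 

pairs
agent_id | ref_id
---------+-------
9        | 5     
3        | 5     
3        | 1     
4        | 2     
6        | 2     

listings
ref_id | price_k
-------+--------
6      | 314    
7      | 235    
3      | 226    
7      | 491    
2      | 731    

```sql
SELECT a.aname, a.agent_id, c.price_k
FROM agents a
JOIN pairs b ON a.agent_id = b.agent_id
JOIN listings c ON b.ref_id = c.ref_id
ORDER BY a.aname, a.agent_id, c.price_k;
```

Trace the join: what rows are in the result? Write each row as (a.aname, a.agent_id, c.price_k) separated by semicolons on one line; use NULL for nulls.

Evaluate left to right. First `agents a INNER JOIN pairs b` on agent_id: 4 row(s).
Then INNER JOIN `listings c` on ref_id: keep only rows whose b.ref_id appears in c.

(Mona, 4, 731)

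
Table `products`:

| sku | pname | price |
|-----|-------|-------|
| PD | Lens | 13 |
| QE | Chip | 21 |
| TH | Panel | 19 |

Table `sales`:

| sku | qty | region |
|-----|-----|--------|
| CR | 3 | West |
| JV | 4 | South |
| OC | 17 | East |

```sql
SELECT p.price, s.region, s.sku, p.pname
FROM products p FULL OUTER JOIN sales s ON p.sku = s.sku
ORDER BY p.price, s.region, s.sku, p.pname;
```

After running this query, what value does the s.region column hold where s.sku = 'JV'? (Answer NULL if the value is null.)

FULL OUTER JOIN keeps every row from both sides; unmatched rows get NULL for the other side's columns.
Matching on p.sku = s.sku.
Matched pairs: 0; unmatched p rows kept: 3; unmatched s rows kept: 3.

South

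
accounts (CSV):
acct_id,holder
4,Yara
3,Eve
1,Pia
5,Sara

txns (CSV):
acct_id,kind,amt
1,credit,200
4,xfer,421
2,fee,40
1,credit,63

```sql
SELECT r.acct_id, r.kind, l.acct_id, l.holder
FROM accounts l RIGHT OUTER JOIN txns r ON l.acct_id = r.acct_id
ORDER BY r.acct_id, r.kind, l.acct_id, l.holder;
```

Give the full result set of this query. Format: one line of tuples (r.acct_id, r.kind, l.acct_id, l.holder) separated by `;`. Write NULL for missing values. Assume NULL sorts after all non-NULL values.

RIGHT JOIN keeps every row from `txns`; unmatched rows get NULL for `accounts`'s columns.
Matching on l.acct_id = r.acct_id.
Matched pairs: 3; unmatched r rows kept: 1.

(1, credit, 1, Pia); (1, credit, 1, Pia); (2, fee, NULL, NULL); (4, xfer, 4, Yara)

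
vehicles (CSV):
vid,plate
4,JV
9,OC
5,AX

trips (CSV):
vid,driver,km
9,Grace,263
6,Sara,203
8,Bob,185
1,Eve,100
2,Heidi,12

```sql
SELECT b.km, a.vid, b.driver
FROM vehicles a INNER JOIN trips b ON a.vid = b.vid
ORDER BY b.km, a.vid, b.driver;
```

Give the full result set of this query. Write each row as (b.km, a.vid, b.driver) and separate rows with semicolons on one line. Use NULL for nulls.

(263, 9, Grace)

INNER JOIN keeps only pairs where the ON condition holds.
Matching on a.vid = b.vid.
- a row (vid=4): no match → dropped.
- a row (vid=9): matches 1 b row(s) → 1 output row(s).
- a row (vid=5): no match → dropped.
After projecting and ordering:
b.km | a.vid | b.driver
263 | 9 | Grace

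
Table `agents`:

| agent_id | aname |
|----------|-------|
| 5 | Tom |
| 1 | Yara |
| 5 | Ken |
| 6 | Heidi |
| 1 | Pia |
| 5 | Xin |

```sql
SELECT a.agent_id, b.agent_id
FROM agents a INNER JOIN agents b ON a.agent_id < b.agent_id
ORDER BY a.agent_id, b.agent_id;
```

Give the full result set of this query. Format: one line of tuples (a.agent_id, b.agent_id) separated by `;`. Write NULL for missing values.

INNER JOIN keeps only pairs where the ON condition holds.
Matching on a.agent_id < b.agent_id.
- a row (agent_id=5): matches 1 b row(s) → 1 output row(s).
- a row (agent_id=1): matches 4 b row(s) → 4 output row(s).
- a row (agent_id=5): matches 1 b row(s) → 1 output row(s).
- a row (agent_id=6): no match → dropped.
- a row (agent_id=1): matches 4 b row(s) → 4 output row(s).
- a row (agent_id=5): matches 1 b row(s) → 1 output row(s).

(1, 5); (1, 5); (1, 5); (1, 5); (1, 5); (1, 5); (1, 6); (1, 6); (5, 6); (5, 6); (5, 6)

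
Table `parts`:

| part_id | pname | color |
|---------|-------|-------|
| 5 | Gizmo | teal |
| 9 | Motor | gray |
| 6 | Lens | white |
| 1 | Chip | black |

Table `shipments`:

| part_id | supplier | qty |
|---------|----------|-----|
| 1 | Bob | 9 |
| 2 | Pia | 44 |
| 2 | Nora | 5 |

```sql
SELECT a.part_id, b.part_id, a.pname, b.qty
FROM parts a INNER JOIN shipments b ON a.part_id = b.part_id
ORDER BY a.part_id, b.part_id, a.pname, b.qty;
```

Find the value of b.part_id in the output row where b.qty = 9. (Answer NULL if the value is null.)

1

INNER JOIN keeps only pairs where the ON condition holds.
Matching on a.part_id = b.part_id.
- part_id=5: no matching b row, dropped.
- part_id=9: no matching b row, dropped.
- part_id=6: no matching b row, dropped.
- part_id=1: 1 matching b row(s), so 1 row(s) emitted.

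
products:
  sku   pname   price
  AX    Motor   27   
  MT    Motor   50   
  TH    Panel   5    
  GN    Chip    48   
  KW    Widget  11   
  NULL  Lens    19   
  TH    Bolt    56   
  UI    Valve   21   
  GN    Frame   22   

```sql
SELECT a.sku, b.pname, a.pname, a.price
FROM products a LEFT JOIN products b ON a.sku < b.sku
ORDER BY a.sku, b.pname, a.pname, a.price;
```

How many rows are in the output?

LEFT JOIN keeps every row from `products a`; unmatched rows get NULL for `products b`'s columns.
Matching on a.sku < b.sku. A NULL in a compared column never satisfies the condition.
Matched pairs: 26; unmatched a rows kept: 2.
Total: 26 matched + 2 padded = 28 rows.

28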